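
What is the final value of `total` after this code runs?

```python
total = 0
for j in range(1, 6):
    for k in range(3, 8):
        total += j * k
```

j=1,k=3: total = 0+3 = 3
j=1,k=4: total = 3+4 = 7
j=1,k=5: total = 7+5 = 12
j=1,k=6: total = 12+6 = 18
j=1,k=7: total = 18+7 = 25
j=2,k=3: total = 25+6 = 31
j=2,k=4: total = 31+8 = 39
j=2,k=5: total = 39+10 = 49
j=2,k=6: total = 49+12 = 61
j=2,k=7: total = 61+14 = 75
j=3,k=3: total = 75+9 = 84
j=3,k=4: total = 84+12 = 96
j=3,k=5: total = 96+15 = 111
j=3,k=6: total = 111+18 = 129
j=3,k=7: total = 129+21 = 150
j=4,k=3: total = 150+12 = 162
j=4,k=4: total = 162+16 = 178
j=4,k=5: total = 178+20 = 198
j=4,k=6: total = 198+24 = 222
j=4,k=7: total = 222+28 = 250
j=5,k=3: total = 250+15 = 265
j=5,k=4: total = 265+20 = 285
j=5,k=5: total = 285+25 = 310
j=5,k=6: total = 310+30 = 340
j=5,k=7: total = 340+35 = 375

375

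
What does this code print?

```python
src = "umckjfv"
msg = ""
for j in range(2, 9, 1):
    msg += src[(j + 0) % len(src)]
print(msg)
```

j=2: add src[2]='c' → 'c'
j=3: add src[3]='k' → 'ck'
j=4: add src[4]='j' → 'ckj'
j=5: add src[5]='f' → 'ckjf'
j=6: add src[6]='v' → 'ckjfv'
j=7: add src[0]='u' → 'ckjfvu'
j=8: add src[1]='m' → 'ckjfvum'

ckjfvum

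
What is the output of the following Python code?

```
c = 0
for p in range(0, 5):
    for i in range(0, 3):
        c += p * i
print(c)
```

p=0,i=0: c = 0+0 = 0
p=0,i=1: c = 0+0 = 0
p=0,i=2: c = 0+0 = 0
p=1,i=0: c = 0+0 = 0
p=1,i=1: c = 0+1 = 1
p=1,i=2: c = 1+2 = 3
p=2,i=0: c = 3+0 = 3
p=2,i=1: c = 3+2 = 5
p=2,i=2: c = 5+4 = 9
p=3,i=0: c = 9+0 = 9
p=3,i=1: c = 9+3 = 12
p=3,i=2: c = 12+6 = 18
p=4,i=0: c = 18+0 = 18
p=4,i=1: c = 18+4 = 22
p=4,i=2: c = 22+8 = 30

30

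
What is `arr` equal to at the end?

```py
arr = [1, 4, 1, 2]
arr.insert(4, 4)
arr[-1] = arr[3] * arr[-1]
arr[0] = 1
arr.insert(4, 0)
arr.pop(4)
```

[1, 4, 1, 2, 8]

insert 4 at 4 → [1, 4, 1, 2, 4]
arr[-1] = arr[3]*arr[-1] = 2*4 = 8 → [1, 4, 1, 2, 8]
arr[0] = 1 → [1, 4, 1, 2, 8]
insert 0 at 4 → [1, 4, 1, 2, 0, 8]
pop(4) removes 0 → [1, 4, 1, 2, 8]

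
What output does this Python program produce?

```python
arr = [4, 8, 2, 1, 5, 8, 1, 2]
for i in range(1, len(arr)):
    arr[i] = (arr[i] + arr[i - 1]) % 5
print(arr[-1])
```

1

i=1: arr[1] = (8+4)%5 = 2 → [4, 2, 2, 1, 5, 8, 1, 2]
i=2: arr[2] = (2+2)%5 = 4 → [4, 2, 4, 1, 5, 8, 1, 2]
i=3: arr[3] = (1+4)%5 = 0 → [4, 2, 4, 0, 5, 8, 1, 2]
i=4: arr[4] = (5+0)%5 = 0 → [4, 2, 4, 0, 0, 8, 1, 2]
i=5: arr[5] = (8+0)%5 = 3 → [4, 2, 4, 0, 0, 3, 1, 2]
i=6: arr[6] = (1+3)%5 = 4 → [4, 2, 4, 0, 0, 3, 4, 2]
i=7: arr[7] = (2+4)%5 = 1 → [4, 2, 4, 0, 0, 3, 4, 1]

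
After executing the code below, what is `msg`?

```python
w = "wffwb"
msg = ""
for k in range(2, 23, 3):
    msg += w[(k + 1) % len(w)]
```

k=2: add w[3]='w' → 'w'
k=5: add w[1]='f' → 'wf'
k=8: add w[4]='b' → 'wfb'
k=11: add w[2]='f' → 'wfbf'
k=14: add w[0]='w' → 'wfbfw'
k=17: add w[3]='w' → 'wfbfww'
k=20: add w[1]='f' → 'wfbfwwf'

'wfbfwwf'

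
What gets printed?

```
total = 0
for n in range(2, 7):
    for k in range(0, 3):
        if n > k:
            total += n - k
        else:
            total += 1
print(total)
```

n=2,k=0: 2>0, total = 0+2 = 2
n=2,k=1: 2>1, total = 2+1 = 3
n=2,k=2: not 2>2, total = 3+1 = 4
n=3,k=0: 3>0, total = 4+3 = 7
n=3,k=1: 3>1, total = 7+2 = 9
n=3,k=2: 3>2, total = 9+1 = 10
n=4,k=0: 4>0, total = 10+4 = 14
n=4,k=1: 4>1, total = 14+3 = 17
n=4,k=2: 4>2, total = 17+2 = 19
n=5,k=0: 5>0, total = 19+5 = 24
n=5,k=1: 5>1, total = 24+4 = 28
n=5,k=2: 5>2, total = 28+3 = 31
n=6,k=0: 6>0, total = 31+6 = 37
n=6,k=1: 6>1, total = 37+5 = 42
n=6,k=2: 6>2, total = 42+4 = 46

46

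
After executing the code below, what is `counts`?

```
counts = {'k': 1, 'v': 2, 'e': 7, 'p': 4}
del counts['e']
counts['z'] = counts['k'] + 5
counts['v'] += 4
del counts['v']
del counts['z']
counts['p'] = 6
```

del 'e' → {'k': 1, 'v': 2, 'p': 4}
counts['z'] = counts['k']+5 = 6 → {'k': 1, 'v': 2, 'p': 4, 'z': 6}
counts['v'] = 2+4 = 6 → {'k': 1, 'v': 6, 'p': 4, 'z': 6}
del 'v' → {'k': 1, 'p': 4, 'z': 6}
del 'z' → {'k': 1, 'p': 4}
counts['p'] = 6 → {'k': 1, 'p': 6}

{'k': 1, 'p': 6}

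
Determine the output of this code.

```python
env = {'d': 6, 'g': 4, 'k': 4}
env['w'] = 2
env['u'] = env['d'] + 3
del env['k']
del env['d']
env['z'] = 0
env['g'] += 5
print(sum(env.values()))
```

env['w'] = 2 → {'d': 6, 'g': 4, 'k': 4, 'w': 2}
env['u'] = env['d']+3 = 9 → {'d': 6, 'g': 4, 'k': 4, 'w': 2, 'u': 9}
del 'k' → {'d': 6, 'g': 4, 'w': 2, 'u': 9}
del 'd' → {'g': 4, 'w': 2, 'u': 9}
env['z'] = 0 → {'g': 4, 'w': 2, 'u': 9, 'z': 0}
env['g'] = 4+5 = 9 → {'g': 9, 'w': 2, 'u': 9, 'z': 0}
sum of values = 20

20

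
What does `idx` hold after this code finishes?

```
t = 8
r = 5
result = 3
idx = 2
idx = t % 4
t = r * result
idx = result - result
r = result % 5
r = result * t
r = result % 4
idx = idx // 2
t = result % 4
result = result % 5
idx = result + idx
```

idx = 8%4 = 0
t = 5*3 = 15
idx = 3-3 = 0
r = 3%5 = 3
r = 3*15 = 45
r = 3%4 = 3
idx = 0//2 = 0
t = 3%4 = 3
result = 3%5 = 3
idx = 3+0 = 3

3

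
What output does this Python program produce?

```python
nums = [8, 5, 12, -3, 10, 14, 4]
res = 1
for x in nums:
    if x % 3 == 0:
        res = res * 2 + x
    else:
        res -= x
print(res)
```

-55

x=8: not %3==0, res = 1-8 = -7
x=5: not %3==0, res = (-7)-5 = -12
x=12: %3==0, res = (-12)*2+12 = -12
x=-3: %3==0, res = (-12)*2+(-3) = -27
x=10: not %3==0, res = (-27)-10 = -37
x=14: not %3==0, res = (-37)-14 = -51
x=4: not %3==0, res = (-51)-4 = -55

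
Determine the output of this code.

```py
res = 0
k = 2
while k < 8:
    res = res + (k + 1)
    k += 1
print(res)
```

33

k=2: res = 0+3 = 3
k=3: res = 3+4 = 7
k=4: res = 7+5 = 12
k=5: res = 12+6 = 18
k=6: res = 18+7 = 25
k=7: res = 25+8 = 33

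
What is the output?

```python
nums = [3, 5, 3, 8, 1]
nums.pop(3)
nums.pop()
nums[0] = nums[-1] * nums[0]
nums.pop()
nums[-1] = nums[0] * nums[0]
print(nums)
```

[9, 81]

pop(3) removes 8 → [3, 5, 3, 1]
pop() removes 1 → [3, 5, 3]
nums[0] = nums[-1]*nums[0] = 3*3 = 9 → [9, 5, 3]
pop() removes 3 → [9, 5]
nums[-1] = nums[0]*nums[0] = 9*9 = 81 → [9, 81]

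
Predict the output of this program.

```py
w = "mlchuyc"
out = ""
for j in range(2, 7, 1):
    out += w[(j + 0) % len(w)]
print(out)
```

j=2: add w[2]='c' → 'c'
j=3: add w[3]='h' → 'ch'
j=4: add w[4]='u' → 'chu'
j=5: add w[5]='y' → 'chuy'
j=6: add w[6]='c' → 'chuyc'

chuyc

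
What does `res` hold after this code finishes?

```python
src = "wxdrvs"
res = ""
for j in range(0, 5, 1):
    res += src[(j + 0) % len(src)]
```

j=0: add src[0]='w' → 'w'
j=1: add src[1]='x' → 'wx'
j=2: add src[2]='d' → 'wxd'
j=3: add src[3]='r' → 'wxdr'
j=4: add src[4]='v' → 'wxdrv'

'wxdrv'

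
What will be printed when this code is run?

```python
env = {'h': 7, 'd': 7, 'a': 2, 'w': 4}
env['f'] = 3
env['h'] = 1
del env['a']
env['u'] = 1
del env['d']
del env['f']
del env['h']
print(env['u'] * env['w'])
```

4

env['f'] = 3 → {'h': 7, 'd': 7, 'a': 2, 'w': 4, 'f': 3}
env['h'] = 1 → {'h': 1, 'd': 7, 'a': 2, 'w': 4, 'f': 3}
del 'a' → {'h': 1, 'd': 7, 'w': 4, 'f': 3}
env['u'] = 1 → {'h': 1, 'd': 7, 'w': 4, 'f': 3, 'u': 1}
del 'd' → {'h': 1, 'w': 4, 'f': 3, 'u': 1}
del 'f' → {'h': 1, 'w': 4, 'u': 1}
del 'h' → {'w': 4, 'u': 1}
env['u']*env['w'] = 1*4 = 4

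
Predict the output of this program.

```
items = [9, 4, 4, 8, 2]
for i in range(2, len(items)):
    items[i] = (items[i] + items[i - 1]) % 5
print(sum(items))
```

20

i=2: items[2] = (4+4)%5 = 3 → [9, 4, 3, 8, 2]
i=3: items[3] = (8+3)%5 = 1 → [9, 4, 3, 1, 2]
i=4: items[4] = (2+1)%5 = 3 → [9, 4, 3, 1, 3]
sum = 20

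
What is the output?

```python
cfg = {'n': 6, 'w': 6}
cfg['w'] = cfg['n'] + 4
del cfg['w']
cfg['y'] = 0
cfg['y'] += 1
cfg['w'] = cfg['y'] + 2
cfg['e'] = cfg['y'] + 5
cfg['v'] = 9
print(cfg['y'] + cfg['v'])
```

10

cfg['w'] = cfg['n']+4 = 10 → {'n': 6, 'w': 10}
del 'w' → {'n': 6}
cfg['y'] = 0 → {'n': 6, 'y': 0}
cfg['y'] = 0+1 = 1 → {'n': 6, 'y': 1}
cfg['w'] = cfg['y']+2 = 3 → {'n': 6, 'y': 1, 'w': 3}
cfg['e'] = cfg['y']+5 = 6 → {'n': 6, 'y': 1, 'w': 3, 'e': 6}
cfg['v'] = 9 → {'n': 6, 'y': 1, 'w': 3, 'e': 6, 'v': 9}
cfg['y']+cfg['v'] = 1+9 = 10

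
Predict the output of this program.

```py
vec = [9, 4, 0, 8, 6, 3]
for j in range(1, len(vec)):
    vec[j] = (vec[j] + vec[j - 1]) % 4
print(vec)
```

j=1: vec[1] = (4+9)%4 = 1 → [9, 1, 0, 8, 6, 3]
j=2: vec[2] = (0+1)%4 = 1 → [9, 1, 1, 8, 6, 3]
j=3: vec[3] = (8+1)%4 = 1 → [9, 1, 1, 1, 6, 3]
j=4: vec[4] = (6+1)%4 = 3 → [9, 1, 1, 1, 3, 3]
j=5: vec[5] = (3+3)%4 = 2 → [9, 1, 1, 1, 3, 2]

[9, 1, 1, 1, 3, 2]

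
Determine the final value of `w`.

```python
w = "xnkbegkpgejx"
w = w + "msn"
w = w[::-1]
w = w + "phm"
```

+ 'msn' → 'xnkbegkpgejxmsn'
reverse → 'nsmxjegpkgebknx'
+ 'phm' → 'nsmxjegpkgebknxphm'

'nsmxjegpkgebknxphm'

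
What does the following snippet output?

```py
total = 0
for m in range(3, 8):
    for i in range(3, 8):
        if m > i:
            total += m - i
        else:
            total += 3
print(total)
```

m=3,i=3: not 3>3, total = 0+3 = 3
m=3,i=4: not 3>4, total = 3+3 = 6
m=3,i=5: not 3>5, total = 6+3 = 9
m=3,i=6: not 3>6, total = 9+3 = 12
m=3,i=7: not 3>7, total = 12+3 = 15
m=4,i=3: 4>3, total = 15+1 = 16
m=4,i=4: not 4>4, total = 16+3 = 19
m=4,i=5: not 4>5, total = 19+3 = 22
m=4,i=6: not 4>6, total = 22+3 = 25
m=4,i=7: not 4>7, total = 25+3 = 28
m=5,i=3: 5>3, total = 28+2 = 30
m=5,i=4: 5>4, total = 30+1 = 31
m=5,i=5: not 5>5, total = 31+3 = 34
m=5,i=6: not 5>6, total = 34+3 = 37
m=5,i=7: not 5>7, total = 37+3 = 40
m=6,i=3: 6>3, total = 40+3 = 43
m=6,i=4: 6>4, total = 43+2 = 45
m=6,i=5: 6>5, total = 45+1 = 46
m=6,i=6: not 6>6, total = 46+3 = 49
m=6,i=7: not 6>7, total = 49+3 = 52
m=7,i=3: 7>3, total = 52+4 = 56
m=7,i=4: 7>4, total = 56+3 = 59
m=7,i=5: 7>5, total = 59+2 = 61
m=7,i=6: 7>6, total = 61+1 = 62
m=7,i=7: not 7>7, total = 62+3 = 65

65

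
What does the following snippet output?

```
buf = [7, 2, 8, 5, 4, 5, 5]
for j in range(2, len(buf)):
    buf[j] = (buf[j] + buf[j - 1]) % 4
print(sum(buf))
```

18

j=2: buf[2] = (8+2)%4 = 2 → [7, 2, 2, 5, 4, 5, 5]
j=3: buf[3] = (5+2)%4 = 3 → [7, 2, 2, 3, 4, 5, 5]
j=4: buf[4] = (4+3)%4 = 3 → [7, 2, 2, 3, 3, 5, 5]
j=5: buf[5] = (5+3)%4 = 0 → [7, 2, 2, 3, 3, 0, 5]
j=6: buf[6] = (5+0)%4 = 1 → [7, 2, 2, 3, 3, 0, 1]
sum = 18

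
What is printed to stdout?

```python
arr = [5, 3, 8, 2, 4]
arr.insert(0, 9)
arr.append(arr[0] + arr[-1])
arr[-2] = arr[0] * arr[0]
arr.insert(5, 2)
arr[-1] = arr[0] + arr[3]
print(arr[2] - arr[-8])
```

insert 9 at 0 → [9, 5, 3, 8, 2, 4]
append arr[0]+arr[-1] = 9+4 = 13 → [9, 5, 3, 8, 2, 4, 13]
arr[-2] = arr[0]*arr[0] = 9*9 = 81 → [9, 5, 3, 8, 2, 81, 13]
insert 2 at 5 → [9, 5, 3, 8, 2, 2, 81, 13]
arr[-1] = arr[0]+arr[3] = 9+8 = 17 → [9, 5, 3, 8, 2, 2, 81, 17]
arr[2]-arr[-8] = 3-9 = -6

-6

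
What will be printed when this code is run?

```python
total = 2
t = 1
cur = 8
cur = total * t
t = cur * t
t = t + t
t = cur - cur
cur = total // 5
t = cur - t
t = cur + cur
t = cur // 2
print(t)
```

0

cur = 2*1 = 2
t = 2*1 = 2
t = 2+2 = 4
t = 2-2 = 0
cur = 2//5 = 0
t = 0-0 = 0
t = 0+0 = 0
t = 0//2 = 0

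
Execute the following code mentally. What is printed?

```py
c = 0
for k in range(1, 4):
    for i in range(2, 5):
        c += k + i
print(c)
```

k=1,i=2: c = 0+3 = 3
k=1,i=3: c = 3+4 = 7
k=1,i=4: c = 7+5 = 12
k=2,i=2: c = 12+4 = 16
k=2,i=3: c = 16+5 = 21
k=2,i=4: c = 21+6 = 27
k=3,i=2: c = 27+5 = 32
k=3,i=3: c = 32+6 = 38
k=3,i=4: c = 38+7 = 45

45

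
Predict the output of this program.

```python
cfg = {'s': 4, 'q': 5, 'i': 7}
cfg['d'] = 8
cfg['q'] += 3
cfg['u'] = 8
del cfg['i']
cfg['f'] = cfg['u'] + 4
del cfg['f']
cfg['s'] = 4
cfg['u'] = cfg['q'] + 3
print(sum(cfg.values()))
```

31

cfg['d'] = 8 → {'s': 4, 'q': 5, 'i': 7, 'd': 8}
cfg['q'] = 5+3 = 8 → {'s': 4, 'q': 8, 'i': 7, 'd': 8}
cfg['u'] = 8 → {'s': 4, 'q': 8, 'i': 7, 'd': 8, 'u': 8}
del 'i' → {'s': 4, 'q': 8, 'd': 8, 'u': 8}
cfg['f'] = cfg['u']+4 = 12 → {'s': 4, 'q': 8, 'd': 8, 'u': 8, 'f': 12}
del 'f' → {'s': 4, 'q': 8, 'd': 8, 'u': 8}
cfg['s'] = 4 → {'s': 4, 'q': 8, 'd': 8, 'u': 8}
cfg['u'] = cfg['q']+3 = 11 → {'s': 4, 'q': 8, 'd': 8, 'u': 11}
sum of values = 31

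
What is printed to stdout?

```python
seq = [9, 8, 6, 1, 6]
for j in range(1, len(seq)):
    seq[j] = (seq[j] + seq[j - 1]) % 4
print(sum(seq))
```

j=1: seq[1] = (8+9)%4 = 1 → [9, 1, 6, 1, 6]
j=2: seq[2] = (6+1)%4 = 3 → [9, 1, 3, 1, 6]
j=3: seq[3] = (1+3)%4 = 0 → [9, 1, 3, 0, 6]
j=4: seq[4] = (6+0)%4 = 2 → [9, 1, 3, 0, 2]
sum = 15

15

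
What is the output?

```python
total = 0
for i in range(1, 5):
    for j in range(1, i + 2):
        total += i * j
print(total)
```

i=1,j=1: total = 0+1 = 1
i=1,j=2: total = 1+2 = 3
i=2,j=1: total = 3+2 = 5
i=2,j=2: total = 5+4 = 9
i=2,j=3: total = 9+6 = 15
i=3,j=1: total = 15+3 = 18
i=3,j=2: total = 18+6 = 24
i=3,j=3: total = 24+9 = 33
i=3,j=4: total = 33+12 = 45
i=4,j=1: total = 45+4 = 49
i=4,j=2: total = 49+8 = 57
i=4,j=3: total = 57+12 = 69
i=4,j=4: total = 69+16 = 85
i=4,j=5: total = 85+20 = 105

105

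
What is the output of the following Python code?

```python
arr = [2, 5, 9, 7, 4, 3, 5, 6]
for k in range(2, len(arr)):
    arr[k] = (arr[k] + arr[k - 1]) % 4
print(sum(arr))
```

15

k=2: arr[2] = (9+5)%4 = 2 → [2, 5, 2, 7, 4, 3, 5, 6]
k=3: arr[3] = (7+2)%4 = 1 → [2, 5, 2, 1, 4, 3, 5, 6]
k=4: arr[4] = (4+1)%4 = 1 → [2, 5, 2, 1, 1, 3, 5, 6]
k=5: arr[5] = (3+1)%4 = 0 → [2, 5, 2, 1, 1, 0, 5, 6]
k=6: arr[6] = (5+0)%4 = 1 → [2, 5, 2, 1, 1, 0, 1, 6]
k=7: arr[7] = (6+1)%4 = 3 → [2, 5, 2, 1, 1, 0, 1, 3]
sum = 15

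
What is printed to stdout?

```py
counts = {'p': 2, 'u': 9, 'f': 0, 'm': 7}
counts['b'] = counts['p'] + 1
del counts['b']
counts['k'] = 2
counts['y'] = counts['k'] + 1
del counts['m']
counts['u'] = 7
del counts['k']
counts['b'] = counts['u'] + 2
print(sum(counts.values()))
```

21

counts['b'] = counts['p']+1 = 3 → {'p': 2, 'u': 9, 'f': 0, 'm': 7, 'b': 3}
del 'b' → {'p': 2, 'u': 9, 'f': 0, 'm': 7}
counts['k'] = 2 → {'p': 2, 'u': 9, 'f': 0, 'm': 7, 'k': 2}
counts['y'] = counts['k']+1 = 3 → {'p': 2, 'u': 9, 'f': 0, 'm': 7, 'k': 2, 'y': 3}
del 'm' → {'p': 2, 'u': 9, 'f': 0, 'k': 2, 'y': 3}
counts['u'] = 7 → {'p': 2, 'u': 7, 'f': 0, 'k': 2, 'y': 3}
del 'k' → {'p': 2, 'u': 7, 'f': 0, 'y': 3}
counts['b'] = counts['u']+2 = 9 → {'p': 2, 'u': 7, 'f': 0, 'y': 3, 'b': 9}
sum of values = 21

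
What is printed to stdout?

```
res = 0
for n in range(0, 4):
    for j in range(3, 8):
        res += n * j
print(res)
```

n=0,j=3: res = 0+0 = 0
n=0,j=4: res = 0+0 = 0
n=0,j=5: res = 0+0 = 0
n=0,j=6: res = 0+0 = 0
n=0,j=7: res = 0+0 = 0
n=1,j=3: res = 0+3 = 3
n=1,j=4: res = 3+4 = 7
n=1,j=5: res = 7+5 = 12
n=1,j=6: res = 12+6 = 18
n=1,j=7: res = 18+7 = 25
n=2,j=3: res = 25+6 = 31
n=2,j=4: res = 31+8 = 39
n=2,j=5: res = 39+10 = 49
n=2,j=6: res = 49+12 = 61
n=2,j=7: res = 61+14 = 75
n=3,j=3: res = 75+9 = 84
n=3,j=4: res = 84+12 = 96
n=3,j=5: res = 96+15 = 111
n=3,j=6: res = 111+18 = 129
n=3,j=7: res = 129+21 = 150

150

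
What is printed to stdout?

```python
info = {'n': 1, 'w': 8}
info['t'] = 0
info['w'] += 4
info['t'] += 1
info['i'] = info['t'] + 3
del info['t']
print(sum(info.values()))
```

info['t'] = 0 → {'n': 1, 'w': 8, 't': 0}
info['w'] = 8+4 = 12 → {'n': 1, 'w': 12, 't': 0}
info['t'] = 0+1 = 1 → {'n': 1, 'w': 12, 't': 1}
info['i'] = info['t']+3 = 4 → {'n': 1, 'w': 12, 't': 1, 'i': 4}
del 't' → {'n': 1, 'w': 12, 'i': 4}
sum of values = 17

17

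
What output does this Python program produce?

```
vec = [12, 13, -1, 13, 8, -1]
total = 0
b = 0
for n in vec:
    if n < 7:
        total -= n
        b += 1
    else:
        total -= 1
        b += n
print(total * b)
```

-96

n=12: not <7, total = 0-1 = -1; b=12
n=13: not <7, total = (-1)-1 = -2; b=25
n=-1: <7, total = (-2)-(-1) = -1; b=26
n=13: not <7, total = (-1)-1 = -2; b=39
n=8: not <7, total = (-2)-1 = -3; b=47
n=-1: <7, total = (-3)-(-1) = -2; b=48
total*b = (-2)*48 = -96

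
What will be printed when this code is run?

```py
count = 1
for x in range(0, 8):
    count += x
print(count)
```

29

x=0: count = 1+0 = 1
x=1: count = 1+1 = 2
x=2: count = 2+2 = 4
x=3: count = 4+3 = 7
x=4: count = 7+4 = 11
x=5: count = 11+5 = 16
x=6: count = 16+6 = 22
x=7: count = 22+7 = 29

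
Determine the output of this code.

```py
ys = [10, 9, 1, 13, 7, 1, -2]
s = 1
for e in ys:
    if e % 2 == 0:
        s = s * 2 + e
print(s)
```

22

e=10: even, s = 1*2+10 = 12
e=9: not even
e=1: not even
e=13: not even
e=7: not even
e=1: not even
e=-2: even, s = 12*2+(-2) = 22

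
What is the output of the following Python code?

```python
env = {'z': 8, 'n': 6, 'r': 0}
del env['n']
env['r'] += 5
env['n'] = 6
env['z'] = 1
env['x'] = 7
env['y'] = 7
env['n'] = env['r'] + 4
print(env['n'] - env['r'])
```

4

del 'n' → {'z': 8, 'r': 0}
env['r'] = 0+5 = 5 → {'z': 8, 'r': 5}
env['n'] = 6 → {'z': 8, 'r': 5, 'n': 6}
env['z'] = 1 → {'z': 1, 'r': 5, 'n': 6}
env['x'] = 7 → {'z': 1, 'r': 5, 'n': 6, 'x': 7}
env['y'] = 7 → {'z': 1, 'r': 5, 'n': 6, 'x': 7, 'y': 7}
env['n'] = env['r']+4 = 9 → {'z': 1, 'r': 5, 'n': 9, 'x': 7, 'y': 7}
env['n']-env['r'] = 9-5 = 4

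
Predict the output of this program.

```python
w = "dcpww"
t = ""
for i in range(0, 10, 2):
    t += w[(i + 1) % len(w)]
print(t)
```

i=0: add w[1]='c' → 'c'
i=2: add w[3]='w' → 'cw'
i=4: add w[0]='d' → 'cwd'
i=6: add w[2]='p' → 'cwdp'
i=8: add w[4]='w' → 'cwdpw'

cwdpw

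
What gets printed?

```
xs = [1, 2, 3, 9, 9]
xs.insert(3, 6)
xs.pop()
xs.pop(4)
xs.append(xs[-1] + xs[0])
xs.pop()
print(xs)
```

insert 6 at 3 → [1, 2, 3, 6, 9, 9]
pop() removes 9 → [1, 2, 3, 6, 9]
pop(4) removes 9 → [1, 2, 3, 6]
append xs[-1]+xs[0] = 6+1 = 7 → [1, 2, 3, 6, 7]
pop() removes 7 → [1, 2, 3, 6]

[1, 2, 3, 6]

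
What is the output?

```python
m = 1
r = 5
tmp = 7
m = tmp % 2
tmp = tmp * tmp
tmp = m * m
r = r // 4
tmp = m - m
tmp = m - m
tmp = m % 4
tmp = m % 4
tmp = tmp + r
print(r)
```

m = 7%2 = 1
tmp = 7*7 = 49
tmp = 1*1 = 1
r = 5//4 = 1
tmp = 1-1 = 0
tmp = 1-1 = 0
tmp = 1%4 = 1
tmp = 1%4 = 1
tmp = 1+1 = 2

1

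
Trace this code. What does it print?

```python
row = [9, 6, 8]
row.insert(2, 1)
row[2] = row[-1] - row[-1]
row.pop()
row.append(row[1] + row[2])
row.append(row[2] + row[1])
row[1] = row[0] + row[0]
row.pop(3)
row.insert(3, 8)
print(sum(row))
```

41

insert 1 at 2 → [9, 6, 1, 8]
row[2] = row[-1]-row[-1] = 8-8 = 0 → [9, 6, 0, 8]
pop() removes 8 → [9, 6, 0]
append row[1]+row[2] = 6+0 = 6 → [9, 6, 0, 6]
append row[2]+row[1] = 0+6 = 6 → [9, 6, 0, 6, 6]
row[1] = row[0]+row[0] = 9+9 = 18 → [9, 18, 0, 6, 6]
pop(3) removes 6 → [9, 18, 0, 6]
insert 8 at 3 → [9, 18, 0, 8, 6]
sum = 41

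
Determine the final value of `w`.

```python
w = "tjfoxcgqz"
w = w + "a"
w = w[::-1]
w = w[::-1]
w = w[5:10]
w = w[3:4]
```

'z'

+ 'a' → 'tjfoxcgqza'
reverse → 'azqgcxofjt'
reverse → 'tjfoxcgqza'
slice [5:10] → 'cgqza'
slice [3:4] → 'z'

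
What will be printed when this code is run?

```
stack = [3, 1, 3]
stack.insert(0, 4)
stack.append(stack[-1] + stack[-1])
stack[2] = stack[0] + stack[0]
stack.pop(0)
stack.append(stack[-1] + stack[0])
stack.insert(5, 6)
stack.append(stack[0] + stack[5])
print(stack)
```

[3, 8, 3, 6, 9, 6, 9]

insert 4 at 0 → [4, 3, 1, 3]
append stack[-1]+stack[-1] = 3+3 = 6 → [4, 3, 1, 3, 6]
stack[2] = stack[0]+stack[0] = 4+4 = 8 → [4, 3, 8, 3, 6]
pop(0) removes 4 → [3, 8, 3, 6]
append stack[-1]+stack[0] = 6+3 = 9 → [3, 8, 3, 6, 9]
insert 6 at 5 → [3, 8, 3, 6, 9, 6]
append stack[0]+stack[5] = 3+6 = 9 → [3, 8, 3, 6, 9, 6, 9]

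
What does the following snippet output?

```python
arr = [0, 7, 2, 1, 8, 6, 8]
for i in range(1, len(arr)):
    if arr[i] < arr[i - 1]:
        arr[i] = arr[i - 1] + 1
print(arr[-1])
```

12

i=1: 7>=0, unchanged → [0, 7, 2, 1, 8, 6, 8]
i=2: 2<7, arr[2] = 7+1 = 8 → [0, 7, 8, 1, 8, 6, 8]
i=3: 1<8, arr[3] = 8+1 = 9 → [0, 7, 8, 9, 8, 6, 8]
i=4: 8<9, arr[4] = 9+1 = 10 → [0, 7, 8, 9, 10, 6, 8]
i=5: 6<10, arr[5] = 10+1 = 11 → [0, 7, 8, 9, 10, 11, 8]
i=6: 8<11, arr[6] = 11+1 = 12 → [0, 7, 8, 9, 10, 11, 12]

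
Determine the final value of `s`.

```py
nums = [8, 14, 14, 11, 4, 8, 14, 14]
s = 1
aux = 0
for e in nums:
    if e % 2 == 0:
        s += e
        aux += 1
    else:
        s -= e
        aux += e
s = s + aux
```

84

e=8: even, s = 1+8 = 9; aux=1
e=14: even, s = 9+14 = 23; aux=2
e=14: even, s = 23+14 = 37; aux=3
e=11: not even, s = 37-11 = 26; aux=14
e=4: even, s = 26+4 = 30; aux=15
e=8: even, s = 30+8 = 38; aux=16
e=14: even, s = 38+14 = 52; aux=17
e=14: even, s = 52+14 = 66; aux=18
s+aux = 66+18 = 84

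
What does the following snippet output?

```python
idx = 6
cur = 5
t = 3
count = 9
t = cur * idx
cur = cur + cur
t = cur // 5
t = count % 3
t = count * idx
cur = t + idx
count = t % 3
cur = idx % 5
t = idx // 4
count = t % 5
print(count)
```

1

t = 5*6 = 30
cur = 5+5 = 10
t = 10//5 = 2
t = 9%3 = 0
t = 9*6 = 54
cur = 54+6 = 60
count = 54%3 = 0
cur = 6%5 = 1
t = 6//4 = 1
count = 1%5 = 1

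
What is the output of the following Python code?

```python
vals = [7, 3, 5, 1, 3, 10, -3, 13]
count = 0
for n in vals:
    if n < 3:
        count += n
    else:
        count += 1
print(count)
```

n=7: not <3, count = 0+1 = 1
n=3: not <3, count = 1+1 = 2
n=5: not <3, count = 2+1 = 3
n=1: <3, count = 3+1 = 4
n=3: not <3, count = 4+1 = 5
n=10: not <3, count = 5+1 = 6
n=-3: <3, count = 6+(-3) = 3
n=13: not <3, count = 3+1 = 4

4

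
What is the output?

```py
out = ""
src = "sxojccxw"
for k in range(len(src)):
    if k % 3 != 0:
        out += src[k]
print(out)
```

xoccw

k=0: skip
k=1: add 'x' → 'x'
k=2: add 'o' → 'xo'
k=3: skip
k=4: add 'c' → 'xoc'
k=5: add 'c' → 'xocc'
k=6: skip
k=7: add 'w' → 'xoccw'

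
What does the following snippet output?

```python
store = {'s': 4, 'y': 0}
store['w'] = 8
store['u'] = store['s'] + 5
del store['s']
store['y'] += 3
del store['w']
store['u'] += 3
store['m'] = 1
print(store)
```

store['w'] = 8 → {'s': 4, 'y': 0, 'w': 8}
store['u'] = store['s']+5 = 9 → {'s': 4, 'y': 0, 'w': 8, 'u': 9}
del 's' → {'y': 0, 'w': 8, 'u': 9}
store['y'] = 0+3 = 3 → {'y': 3, 'w': 8, 'u': 9}
del 'w' → {'y': 3, 'u': 9}
store['u'] = 9+3 = 12 → {'y': 3, 'u': 12}
store['m'] = 1 → {'y': 3, 'u': 12, 'm': 1}

{'y': 3, 'u': 12, 'm': 1}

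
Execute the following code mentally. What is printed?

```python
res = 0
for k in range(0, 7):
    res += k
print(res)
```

21

k=0: res = 0+0 = 0
k=1: res = 0+1 = 1
k=2: res = 1+2 = 3
k=3: res = 3+3 = 6
k=4: res = 6+4 = 10
k=5: res = 10+5 = 15
k=6: res = 15+6 = 21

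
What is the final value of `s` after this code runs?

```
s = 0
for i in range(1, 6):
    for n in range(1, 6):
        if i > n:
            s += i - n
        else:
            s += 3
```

65

i=1,n=1: not 1>1, s = 0+3 = 3
i=1,n=2: not 1>2, s = 3+3 = 6
i=1,n=3: not 1>3, s = 6+3 = 9
i=1,n=4: not 1>4, s = 9+3 = 12
i=1,n=5: not 1>5, s = 12+3 = 15
i=2,n=1: 2>1, s = 15+1 = 16
i=2,n=2: not 2>2, s = 16+3 = 19
i=2,n=3: not 2>3, s = 19+3 = 22
i=2,n=4: not 2>4, s = 22+3 = 25
i=2,n=5: not 2>5, s = 25+3 = 28
i=3,n=1: 3>1, s = 28+2 = 30
i=3,n=2: 3>2, s = 30+1 = 31
i=3,n=3: not 3>3, s = 31+3 = 34
i=3,n=4: not 3>4, s = 34+3 = 37
i=3,n=5: not 3>5, s = 37+3 = 40
i=4,n=1: 4>1, s = 40+3 = 43
i=4,n=2: 4>2, s = 43+2 = 45
i=4,n=3: 4>3, s = 45+1 = 46
i=4,n=4: not 4>4, s = 46+3 = 49
i=4,n=5: not 4>5, s = 49+3 = 52
i=5,n=1: 5>1, s = 52+4 = 56
i=5,n=2: 5>2, s = 56+3 = 59
i=5,n=3: 5>3, s = 59+2 = 61
i=5,n=4: 5>4, s = 61+1 = 62
i=5,n=5: not 5>5, s = 62+3 = 65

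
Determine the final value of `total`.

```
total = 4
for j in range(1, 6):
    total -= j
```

j=1: total = 4-1 = 3
j=2: total = 3-2 = 1
j=3: total = 1-3 = -2
j=4: total = (-2)-4 = -6
j=5: total = (-6)-5 = -11

-11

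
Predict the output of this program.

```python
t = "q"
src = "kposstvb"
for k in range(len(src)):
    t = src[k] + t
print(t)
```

k=0: prepend 'k' → 'kq'
k=1: prepend 'p' → 'pkq'
k=2: prepend 'o' → 'opkq'
k=3: prepend 's' → 'sopkq'
k=4: prepend 's' → 'ssopkq'
k=5: prepend 't' → 'tssopkq'
k=6: prepend 'v' → 'vtssopkq'
k=7: prepend 'b' → 'bvtssopkq'

bvtssopkq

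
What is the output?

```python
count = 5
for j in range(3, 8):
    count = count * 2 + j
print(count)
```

279

j=3: count = 5*2+3 = 13
j=4: count = 13*2+4 = 30
j=5: count = 30*2+5 = 65
j=6: count = 65*2+6 = 136
j=7: count = 136*2+7 = 279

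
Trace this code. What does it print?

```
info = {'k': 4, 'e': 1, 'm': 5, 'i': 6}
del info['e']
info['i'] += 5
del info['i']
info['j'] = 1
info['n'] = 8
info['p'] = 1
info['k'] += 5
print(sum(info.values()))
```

del 'e' → {'k': 4, 'm': 5, 'i': 6}
info['i'] = 6+5 = 11 → {'k': 4, 'm': 5, 'i': 11}
del 'i' → {'k': 4, 'm': 5}
info['j'] = 1 → {'k': 4, 'm': 5, 'j': 1}
info['n'] = 8 → {'k': 4, 'm': 5, 'j': 1, 'n': 8}
info['p'] = 1 → {'k': 4, 'm': 5, 'j': 1, 'n': 8, 'p': 1}
info['k'] = 4+5 = 9 → {'k': 9, 'm': 5, 'j': 1, 'n': 8, 'p': 1}
sum of values = 24

24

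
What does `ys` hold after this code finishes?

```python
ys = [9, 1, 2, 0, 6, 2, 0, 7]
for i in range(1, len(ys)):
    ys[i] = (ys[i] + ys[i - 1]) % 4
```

[9, 2, 0, 0, 2, 0, 0, 3]

i=1: ys[1] = (1+9)%4 = 2 → [9, 2, 2, 0, 6, 2, 0, 7]
i=2: ys[2] = (2+2)%4 = 0 → [9, 2, 0, 0, 6, 2, 0, 7]
i=3: ys[3] = (0+0)%4 = 0 → [9, 2, 0, 0, 6, 2, 0, 7]
i=4: ys[4] = (6+0)%4 = 2 → [9, 2, 0, 0, 2, 2, 0, 7]
i=5: ys[5] = (2+2)%4 = 0 → [9, 2, 0, 0, 2, 0, 0, 7]
i=6: ys[6] = (0+0)%4 = 0 → [9, 2, 0, 0, 2, 0, 0, 7]
i=7: ys[7] = (7+0)%4 = 3 → [9, 2, 0, 0, 2, 0, 0, 3]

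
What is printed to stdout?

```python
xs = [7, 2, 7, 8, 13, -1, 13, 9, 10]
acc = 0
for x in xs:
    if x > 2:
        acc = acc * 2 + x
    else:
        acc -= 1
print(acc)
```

x=7: >2, acc = 0*2+7 = 7
x=2: not >2, acc = 7-1 = 6
x=7: >2, acc = 6*2+7 = 19
x=8: >2, acc = 19*2+8 = 46
x=13: >2, acc = 46*2+13 = 105
x=-1: not >2, acc = 105-1 = 104
x=13: >2, acc = 104*2+13 = 221
x=9: >2, acc = 221*2+9 = 451
x=10: >2, acc = 451*2+10 = 912

912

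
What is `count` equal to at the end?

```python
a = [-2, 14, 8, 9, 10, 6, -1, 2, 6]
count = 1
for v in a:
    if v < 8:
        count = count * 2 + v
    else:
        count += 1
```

118

v=-2: <8, count = 1*2+(-2) = 0
v=14: not <8, count = 0+1 = 1
v=8: not <8, count = 1+1 = 2
v=9: not <8, count = 2+1 = 3
v=10: not <8, count = 3+1 = 4
v=6: <8, count = 4*2+6 = 14
v=-1: <8, count = 14*2+(-1) = 27
v=2: <8, count = 27*2+2 = 56
v=6: <8, count = 56*2+6 = 118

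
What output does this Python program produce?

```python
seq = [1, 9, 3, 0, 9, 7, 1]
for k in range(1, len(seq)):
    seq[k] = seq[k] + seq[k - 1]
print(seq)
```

k=1: seq[1] = 9+1 = 10 → [1, 10, 3, 0, 9, 7, 1]
k=2: seq[2] = 3+10 = 13 → [1, 10, 13, 0, 9, 7, 1]
k=3: seq[3] = 0+13 = 13 → [1, 10, 13, 13, 9, 7, 1]
k=4: seq[4] = 9+13 = 22 → [1, 10, 13, 13, 22, 7, 1]
k=5: seq[5] = 7+22 = 29 → [1, 10, 13, 13, 22, 29, 1]
k=6: seq[6] = 1+29 = 30 → [1, 10, 13, 13, 22, 29, 30]

[1, 10, 13, 13, 22, 29, 30]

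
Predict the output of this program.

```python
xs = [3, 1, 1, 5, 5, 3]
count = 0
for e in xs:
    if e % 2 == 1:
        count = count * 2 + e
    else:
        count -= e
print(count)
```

e=3: odd, count = 0*2+3 = 3
e=1: odd, count = 3*2+1 = 7
e=1: odd, count = 7*2+1 = 15
e=5: odd, count = 15*2+5 = 35
e=5: odd, count = 35*2+5 = 75
e=3: odd, count = 75*2+3 = 153

153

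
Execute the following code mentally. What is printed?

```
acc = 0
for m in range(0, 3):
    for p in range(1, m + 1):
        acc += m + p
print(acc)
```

m=1,p=1: acc = 0+2 = 2
m=2,p=1: acc = 2+3 = 5
m=2,p=2: acc = 5+4 = 9

9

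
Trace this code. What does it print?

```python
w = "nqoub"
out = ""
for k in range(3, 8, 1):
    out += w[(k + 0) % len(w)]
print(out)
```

k=3: add w[3]='u' → 'u'
k=4: add w[4]='b' → 'ub'
k=5: add w[0]='n' → 'ubn'
k=6: add w[1]='q' → 'ubnq'
k=7: add w[2]='o' → 'ubnqo'

ubnqo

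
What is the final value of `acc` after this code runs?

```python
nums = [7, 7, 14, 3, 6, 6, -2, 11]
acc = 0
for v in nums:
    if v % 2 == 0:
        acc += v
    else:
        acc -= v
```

v=7: not even, acc = 0-7 = -7
v=7: not even, acc = (-7)-7 = -14
v=14: even, acc = (-14)+14 = 0
v=3: not even, acc = 0-3 = -3
v=6: even, acc = (-3)+6 = 3
v=6: even, acc = 3+6 = 9
v=-2: even, acc = 9+(-2) = 7
v=11: not even, acc = 7-11 = -4

-4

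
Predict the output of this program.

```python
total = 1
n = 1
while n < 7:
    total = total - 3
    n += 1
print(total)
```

-17

n=1: total = 1-3 = -2
n=2: total = (-2)-3 = -5
n=3: total = (-5)-3 = -8
n=4: total = (-8)-3 = -11
n=5: total = (-11)-3 = -14
n=6: total = (-14)-3 = -17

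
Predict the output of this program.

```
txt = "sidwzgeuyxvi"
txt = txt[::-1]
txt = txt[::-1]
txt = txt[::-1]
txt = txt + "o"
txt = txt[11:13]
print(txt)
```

reverse → 'ivxyuegzwdis'
reverse → 'sidwzgeuyxvi'
reverse → 'ivxyuegzwdis'
+ 'o' → 'ivxyuegzwdiso'
slice [11:13] → 'so'

so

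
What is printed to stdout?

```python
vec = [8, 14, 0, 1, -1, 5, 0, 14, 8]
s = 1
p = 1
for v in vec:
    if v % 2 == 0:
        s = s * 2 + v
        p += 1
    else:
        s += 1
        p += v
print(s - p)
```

592

v=8: even, s = 1*2+8 = 10; p=2
v=14: even, s = 10*2+14 = 34; p=3
v=0: even, s = 34*2+0 = 68; p=4
v=1: not even, s = 68+1 = 69; p=5
v=-1: not even, s = 69+1 = 70; p=4
v=5: not even, s = 70+1 = 71; p=9
v=0: even, s = 71*2+0 = 142; p=10
v=14: even, s = 142*2+14 = 298; p=11
v=8: even, s = 298*2+8 = 604; p=12
s-p = 604-12 = 592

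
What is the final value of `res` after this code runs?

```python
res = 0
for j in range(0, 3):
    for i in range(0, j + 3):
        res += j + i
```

33

j=0,i=0: res = 0+0 = 0
j=0,i=1: res = 0+1 = 1
j=0,i=2: res = 1+2 = 3
j=1,i=0: res = 3+1 = 4
j=1,i=1: res = 4+2 = 6
j=1,i=2: res = 6+3 = 9
j=1,i=3: res = 9+4 = 13
j=2,i=0: res = 13+2 = 15
j=2,i=1: res = 15+3 = 18
j=2,i=2: res = 18+4 = 22
j=2,i=3: res = 22+5 = 27
j=2,i=4: res = 27+6 = 33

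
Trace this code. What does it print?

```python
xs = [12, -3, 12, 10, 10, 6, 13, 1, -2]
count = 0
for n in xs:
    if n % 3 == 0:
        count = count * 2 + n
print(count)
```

114

n=12: %3==0, count = 0*2+12 = 12
n=-3: %3==0, count = 12*2+(-3) = 21
n=12: %3==0, count = 21*2+12 = 54
n=10: not %3==0
n=10: not %3==0
n=6: %3==0, count = 54*2+6 = 114
n=13: not %3==0
n=1: not %3==0
n=-2: not %3==0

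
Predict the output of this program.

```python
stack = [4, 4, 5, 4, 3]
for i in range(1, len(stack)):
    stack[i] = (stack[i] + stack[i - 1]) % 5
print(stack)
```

i=1: stack[1] = (4+4)%5 = 3 → [4, 3, 5, 4, 3]
i=2: stack[2] = (5+3)%5 = 3 → [4, 3, 3, 4, 3]
i=3: stack[3] = (4+3)%5 = 2 → [4, 3, 3, 2, 3]
i=4: stack[4] = (3+2)%5 = 0 → [4, 3, 3, 2, 0]

[4, 3, 3, 2, 0]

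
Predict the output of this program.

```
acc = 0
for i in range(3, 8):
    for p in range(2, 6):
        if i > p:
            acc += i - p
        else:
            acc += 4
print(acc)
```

i=3,p=2: 3>2, acc = 0+1 = 1
i=3,p=3: not 3>3, acc = 1+4 = 5
i=3,p=4: not 3>4, acc = 5+4 = 9
i=3,p=5: not 3>5, acc = 9+4 = 13
i=4,p=2: 4>2, acc = 13+2 = 15
i=4,p=3: 4>3, acc = 15+1 = 16
i=4,p=4: not 4>4, acc = 16+4 = 20
i=4,p=5: not 4>5, acc = 20+4 = 24
i=5,p=2: 5>2, acc = 24+3 = 27
i=5,p=3: 5>3, acc = 27+2 = 29
i=5,p=4: 5>4, acc = 29+1 = 30
i=5,p=5: not 5>5, acc = 30+4 = 34
i=6,p=2: 6>2, acc = 34+4 = 38
i=6,p=3: 6>3, acc = 38+3 = 41
i=6,p=4: 6>4, acc = 41+2 = 43
i=6,p=5: 6>5, acc = 43+1 = 44
i=7,p=2: 7>2, acc = 44+5 = 49
i=7,p=3: 7>3, acc = 49+4 = 53
i=7,p=4: 7>4, acc = 53+3 = 56
i=7,p=5: 7>5, acc = 56+2 = 58

58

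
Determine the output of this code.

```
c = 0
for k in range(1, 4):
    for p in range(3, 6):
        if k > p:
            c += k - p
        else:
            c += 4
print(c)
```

36

k=1,p=3: not 1>3, c = 0+4 = 4
k=1,p=4: not 1>4, c = 4+4 = 8
k=1,p=5: not 1>5, c = 8+4 = 12
k=2,p=3: not 2>3, c = 12+4 = 16
k=2,p=4: not 2>4, c = 16+4 = 20
k=2,p=5: not 2>5, c = 20+4 = 24
k=3,p=3: not 3>3, c = 24+4 = 28
k=3,p=4: not 3>4, c = 28+4 = 32
k=3,p=5: not 3>5, c = 32+4 = 36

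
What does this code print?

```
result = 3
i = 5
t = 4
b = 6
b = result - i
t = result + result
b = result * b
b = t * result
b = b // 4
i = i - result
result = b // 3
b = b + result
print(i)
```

2

b = 3-5 = -2
t = 3+3 = 6
b = 3*(-2) = -6
b = 6*3 = 18
b = 18//4 = 4
i = 5-3 = 2
result = 4//3 = 1
b = 4+1 = 5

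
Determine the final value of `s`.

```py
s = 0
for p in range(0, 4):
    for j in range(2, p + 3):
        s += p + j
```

p=0,j=2: s = 0+2 = 2
p=1,j=2: s = 2+3 = 5
p=1,j=3: s = 5+4 = 9
p=2,j=2: s = 9+4 = 13
p=2,j=3: s = 13+5 = 18
p=2,j=4: s = 18+6 = 24
p=3,j=2: s = 24+5 = 29
p=3,j=3: s = 29+6 = 35
p=3,j=4: s = 35+7 = 42
p=3,j=5: s = 42+8 = 50

50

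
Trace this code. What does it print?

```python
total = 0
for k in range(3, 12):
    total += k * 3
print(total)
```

k=3: total = 0+3*3 = 9
k=4: total = 9+4*3 = 21
k=5: total = 21+5*3 = 36
k=6: total = 36+6*3 = 54
k=7: total = 54+7*3 = 75
k=8: total = 75+8*3 = 99
k=9: total = 99+9*3 = 126
k=10: total = 126+10*3 = 156
k=11: total = 156+11*3 = 189

189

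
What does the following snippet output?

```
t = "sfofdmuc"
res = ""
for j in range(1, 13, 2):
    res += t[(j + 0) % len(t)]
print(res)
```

ffmcff

j=1: add t[1]='f' → 'f'
j=3: add t[3]='f' → 'ff'
j=5: add t[5]='m' → 'ffm'
j=7: add t[7]='c' → 'ffmc'
j=9: add t[1]='f' → 'ffmcf'
j=11: add t[3]='f' → 'ffmcff'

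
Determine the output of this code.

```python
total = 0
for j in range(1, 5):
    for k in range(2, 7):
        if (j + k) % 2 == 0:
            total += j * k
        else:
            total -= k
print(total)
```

64

j=1,k=2: odd sum, total = 0-2 = -2
j=1,k=3: even sum, total = (-2)+3 = 1
j=1,k=4: odd sum, total = 1-4 = -3
j=1,k=5: even sum, total = (-3)+5 = 2
j=1,k=6: odd sum, total = 2-6 = -4
j=2,k=2: even sum, total = (-4)+4 = 0
j=2,k=3: odd sum, total = 0-3 = -3
j=2,k=4: even sum, total = (-3)+8 = 5
j=2,k=5: odd sum, total = 5-5 = 0
j=2,k=6: even sum, total = 0+12 = 12
j=3,k=2: odd sum, total = 12-2 = 10
j=3,k=3: even sum, total = 10+9 = 19
j=3,k=4: odd sum, total = 19-4 = 15
j=3,k=5: even sum, total = 15+15 = 30
j=3,k=6: odd sum, total = 30-6 = 24
j=4,k=2: even sum, total = 24+8 = 32
j=4,k=3: odd sum, total = 32-3 = 29
j=4,k=4: even sum, total = 29+16 = 45
j=4,k=5: odd sum, total = 45-5 = 40
j=4,k=6: even sum, total = 40+24 = 64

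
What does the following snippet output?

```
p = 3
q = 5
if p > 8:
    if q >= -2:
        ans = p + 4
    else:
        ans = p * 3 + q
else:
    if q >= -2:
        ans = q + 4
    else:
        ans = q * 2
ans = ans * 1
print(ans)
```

9

p=3, q=5
p > 8 is False; q >= -2 is True
→ ans = q + 4 = 9
ans = 9*1 = 9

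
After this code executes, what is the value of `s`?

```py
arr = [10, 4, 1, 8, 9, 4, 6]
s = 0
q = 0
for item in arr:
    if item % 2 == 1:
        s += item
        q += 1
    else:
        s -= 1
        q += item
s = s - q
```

item=10: not odd, s = 0-1 = -1; q=10
item=4: not odd, s = (-1)-1 = -2; q=14
item=1: odd, s = (-2)+1 = -1; q=15
item=8: not odd, s = (-1)-1 = -2; q=23
item=9: odd, s = (-2)+9 = 7; q=24
item=4: not odd, s = 7-1 = 6; q=28
item=6: not odd, s = 6-1 = 5; q=34
s-q = 5-34 = -29

-29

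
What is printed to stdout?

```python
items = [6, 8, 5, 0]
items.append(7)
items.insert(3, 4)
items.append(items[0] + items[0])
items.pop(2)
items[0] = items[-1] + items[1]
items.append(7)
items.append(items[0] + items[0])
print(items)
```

[20, 8, 4, 0, 7, 12, 7, 40]

append 7 → [6, 8, 5, 0, 7]
insert 4 at 3 → [6, 8, 5, 4, 0, 7]
append items[0]+items[0] = 6+6 = 12 → [6, 8, 5, 4, 0, 7, 12]
pop(2) removes 5 → [6, 8, 4, 0, 7, 12]
items[0] = items[-1]+items[1] = 12+8 = 20 → [20, 8, 4, 0, 7, 12]
append 7 → [20, 8, 4, 0, 7, 12, 7]
append items[0]+items[0] = 20+20 = 40 → [20, 8, 4, 0, 7, 12, 7, 40]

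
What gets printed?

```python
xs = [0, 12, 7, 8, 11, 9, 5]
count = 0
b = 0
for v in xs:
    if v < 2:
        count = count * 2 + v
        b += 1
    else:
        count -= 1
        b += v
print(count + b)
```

47

v=0: <2, count = 0*2+0 = 0; b=1
v=12: not <2, count = 0-1 = -1; b=13
v=7: not <2, count = (-1)-1 = -2; b=20
v=8: not <2, count = (-2)-1 = -3; b=28
v=11: not <2, count = (-3)-1 = -4; b=39
v=9: not <2, count = (-4)-1 = -5; b=48
v=5: not <2, count = (-5)-1 = -6; b=53
count+b = (-6)+53 = 47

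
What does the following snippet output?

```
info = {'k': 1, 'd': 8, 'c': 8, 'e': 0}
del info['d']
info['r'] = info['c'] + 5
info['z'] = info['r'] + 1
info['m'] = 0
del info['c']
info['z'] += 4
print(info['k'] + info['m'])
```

del 'd' → {'k': 1, 'c': 8, 'e': 0}
info['r'] = info['c']+5 = 13 → {'k': 1, 'c': 8, 'e': 0, 'r': 13}
info['z'] = info['r']+1 = 14 → {'k': 1, 'c': 8, 'e': 0, 'r': 13, 'z': 14}
info['m'] = 0 → {'k': 1, 'c': 8, 'e': 0, 'r': 13, 'z': 14, 'm': 0}
del 'c' → {'k': 1, 'e': 0, 'r': 13, 'z': 14, 'm': 0}
info['z'] = 14+4 = 18 → {'k': 1, 'e': 0, 'r': 13, 'z': 18, 'm': 0}
info['k']+info['m'] = 1+0 = 1

1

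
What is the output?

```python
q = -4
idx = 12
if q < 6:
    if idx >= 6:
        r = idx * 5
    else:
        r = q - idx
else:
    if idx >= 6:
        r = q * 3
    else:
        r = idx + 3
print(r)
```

q=-4, idx=12
q < 6 is True; idx >= 6 is True
→ r = idx * 5 = 60

60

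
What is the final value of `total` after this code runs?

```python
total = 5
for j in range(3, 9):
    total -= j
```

-28

j=3: total = 5-3 = 2
j=4: total = 2-4 = -2
j=5: total = (-2)-5 = -7
j=6: total = (-7)-6 = -13
j=7: total = (-13)-7 = -20
j=8: total = (-20)-8 = -28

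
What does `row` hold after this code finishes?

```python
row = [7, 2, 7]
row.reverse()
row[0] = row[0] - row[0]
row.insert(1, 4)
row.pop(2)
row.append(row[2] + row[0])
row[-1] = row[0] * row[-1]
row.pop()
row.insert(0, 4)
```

[4, 0, 4, 7]

reverse → [7, 2, 7]
row[0] = row[0]-row[0] = 7-7 = 0 → [0, 2, 7]
insert 4 at 1 → [0, 4, 2, 7]
pop(2) removes 2 → [0, 4, 7]
append row[2]+row[0] = 7+0 = 7 → [0, 4, 7, 7]
row[-1] = row[0]*row[-1] = 0*7 = 0 → [0, 4, 7, 0]
pop() removes 0 → [0, 4, 7]
insert 4 at 0 → [4, 0, 4, 7]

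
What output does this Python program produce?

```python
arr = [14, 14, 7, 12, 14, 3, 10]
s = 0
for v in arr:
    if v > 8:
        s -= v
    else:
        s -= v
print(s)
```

-74

v=14: >8, s = 0-14 = -14
v=14: >8, s = (-14)-14 = -28
v=7: not >8, s = (-28)-7 = -35
v=12: >8, s = (-35)-12 = -47
v=14: >8, s = (-47)-14 = -61
v=3: not >8, s = (-61)-3 = -64
v=10: >8, s = (-64)-10 = -74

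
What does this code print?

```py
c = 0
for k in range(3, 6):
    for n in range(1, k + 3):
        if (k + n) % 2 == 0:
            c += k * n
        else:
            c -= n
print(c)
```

k=3,n=1: even sum, c = 0+3 = 3
k=3,n=2: odd sum, c = 3-2 = 1
k=3,n=3: even sum, c = 1+9 = 10
k=3,n=4: odd sum, c = 10-4 = 6
k=3,n=5: even sum, c = 6+15 = 21
k=4,n=1: odd sum, c = 21-1 = 20
k=4,n=2: even sum, c = 20+8 = 28
k=4,n=3: odd sum, c = 28-3 = 25
k=4,n=4: even sum, c = 25+16 = 41
k=4,n=5: odd sum, c = 41-5 = 36
k=4,n=6: even sum, c = 36+24 = 60
k=5,n=1: even sum, c = 60+5 = 65
k=5,n=2: odd sum, c = 65-2 = 63
k=5,n=3: even sum, c = 63+15 = 78
k=5,n=4: odd sum, c = 78-4 = 74
k=5,n=5: even sum, c = 74+25 = 99
k=5,n=6: odd sum, c = 99-6 = 93
k=5,n=7: even sum, c = 93+35 = 128

128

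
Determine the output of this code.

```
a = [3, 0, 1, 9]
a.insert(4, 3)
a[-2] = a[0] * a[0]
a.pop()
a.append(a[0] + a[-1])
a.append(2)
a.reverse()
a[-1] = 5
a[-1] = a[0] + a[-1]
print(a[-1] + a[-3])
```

8

insert 3 at 4 → [3, 0, 1, 9, 3]
a[-2] = a[0]*a[0] = 3*3 = 9 → [3, 0, 1, 9, 3]
pop() removes 3 → [3, 0, 1, 9]
append a[0]+a[-1] = 3+9 = 12 → [3, 0, 1, 9, 12]
append 2 → [3, 0, 1, 9, 12, 2]
reverse → [2, 12, 9, 1, 0, 3]
a[-1] = 5 → [2, 12, 9, 1, 0, 5]
a[-1] = a[0]+a[-1] = 2+5 = 7 → [2, 12, 9, 1, 0, 7]
a[-1]+a[-3] = 7+1 = 8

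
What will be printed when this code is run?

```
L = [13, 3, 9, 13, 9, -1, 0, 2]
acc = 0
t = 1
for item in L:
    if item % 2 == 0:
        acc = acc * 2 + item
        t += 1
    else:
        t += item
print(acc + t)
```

51

item=13: not even; t=14
item=3: not even; t=17
item=9: not even; t=26
item=13: not even; t=39
item=9: not even; t=48
item=-1: not even; t=47
item=0: even, acc = 0*2+0 = 0; t=48
item=2: even, acc = 0*2+2 = 2; t=49
acc+t = 2+49 = 51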